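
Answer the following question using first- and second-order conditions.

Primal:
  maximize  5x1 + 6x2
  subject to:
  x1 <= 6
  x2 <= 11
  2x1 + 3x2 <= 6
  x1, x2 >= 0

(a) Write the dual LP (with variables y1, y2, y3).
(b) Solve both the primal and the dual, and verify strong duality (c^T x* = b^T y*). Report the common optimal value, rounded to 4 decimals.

The standard primal-dual pair for 'max c^T x s.t. A x <= b, x >= 0' is:
  Dual:  min b^T y  s.t.  A^T y >= c,  y >= 0.

So the dual LP is:
  minimize  6y1 + 11y2 + 6y3
  subject to:
    y1 + 2y3 >= 5
    y2 + 3y3 >= 6
    y1, y2, y3 >= 0

Solving the primal: x* = (3, 0).
  primal value c^T x* = 15.
Solving the dual: y* = (0, 0, 2.5).
  dual value b^T y* = 15.
Strong duality: c^T x* = b^T y*. Confirmed.

15


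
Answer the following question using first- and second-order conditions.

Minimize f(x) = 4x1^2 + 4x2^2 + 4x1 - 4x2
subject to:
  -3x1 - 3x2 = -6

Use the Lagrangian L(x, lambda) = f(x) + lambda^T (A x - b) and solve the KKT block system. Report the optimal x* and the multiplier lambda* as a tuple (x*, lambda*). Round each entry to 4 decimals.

Form the Lagrangian:
  L(x, lambda) = (1/2) x^T Q x + c^T x + lambda^T (A x - b)
Stationarity (grad_x L = 0): Q x + c + A^T lambda = 0.
Primal feasibility: A x = b.

This gives the KKT block system:
  [ Q   A^T ] [ x     ]   [-c ]
  [ A    0  ] [ lambda ] = [ b ]

Solving the linear system:
  x*      = (0.5, 1.5)
  lambda* = (2.6667)
  f(x*)   = 6

x* = (0.5, 1.5), lambda* = (2.6667)


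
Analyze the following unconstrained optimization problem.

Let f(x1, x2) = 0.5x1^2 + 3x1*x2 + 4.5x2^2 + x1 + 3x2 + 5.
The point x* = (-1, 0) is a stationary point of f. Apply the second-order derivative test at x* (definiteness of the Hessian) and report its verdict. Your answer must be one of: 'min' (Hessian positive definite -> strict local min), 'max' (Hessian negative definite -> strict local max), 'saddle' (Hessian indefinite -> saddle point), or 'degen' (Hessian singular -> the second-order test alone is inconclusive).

Compute the Hessian H = grad^2 f:
  H = [[1, 3], [3, 9]]
Verify stationarity: grad f(x*) = H x* + g = (0, 0).
Eigenvalues of H: 0, 10.
H has a zero eigenvalue (singular; positive semidefinite but not definite), so H is neither positive definite, negative definite, nor indefinite. The second-order test alone is inconclusive -> degen.
(Indeed, f is constant along the null direction of H through x*, so x* is not a strict local extremum.)

degen


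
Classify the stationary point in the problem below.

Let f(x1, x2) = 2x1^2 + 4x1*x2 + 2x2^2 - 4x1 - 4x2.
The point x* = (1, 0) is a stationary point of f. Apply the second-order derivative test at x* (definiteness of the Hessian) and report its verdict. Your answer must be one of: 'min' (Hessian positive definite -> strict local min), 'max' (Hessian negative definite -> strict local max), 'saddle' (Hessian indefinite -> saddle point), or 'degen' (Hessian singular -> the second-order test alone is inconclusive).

Compute the Hessian H = grad^2 f:
  H = [[4, 4], [4, 4]]
Verify stationarity: grad f(x*) = H x* + g = (0, 0).
Eigenvalues of H: 0, 8.
H has a zero eigenvalue (singular; positive semidefinite but not definite), so H is neither positive definite, negative definite, nor indefinite. The second-order test alone is inconclusive -> degen.
(Indeed, f is constant along the null direction of H through x*, so x* is not a strict local extremum.)

degen


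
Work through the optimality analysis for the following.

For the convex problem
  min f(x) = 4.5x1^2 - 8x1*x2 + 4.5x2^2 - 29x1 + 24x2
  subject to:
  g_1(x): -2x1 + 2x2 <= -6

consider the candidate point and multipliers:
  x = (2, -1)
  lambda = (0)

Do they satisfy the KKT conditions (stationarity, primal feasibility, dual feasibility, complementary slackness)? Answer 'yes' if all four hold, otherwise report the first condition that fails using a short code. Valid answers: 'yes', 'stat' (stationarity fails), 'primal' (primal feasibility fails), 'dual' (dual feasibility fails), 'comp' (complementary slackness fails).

Gradient of f: grad f(x) = Q x + c = (-3, -1)
Constraint values g_i(x) = a_i^T x - b_i:
  g_1((2, -1)) = 0
Stationarity residual: grad f(x) + sum_i lambda_i a_i = (-3, -1)
  -> stationarity FAILS
Primal feasibility (all g_i <= 0): OK
Dual feasibility (all lambda_i >= 0): OK
Complementary slackness (lambda_i * g_i(x) = 0 for all i): OK

Verdict: the first failing condition is stationarity -> stat.

stat


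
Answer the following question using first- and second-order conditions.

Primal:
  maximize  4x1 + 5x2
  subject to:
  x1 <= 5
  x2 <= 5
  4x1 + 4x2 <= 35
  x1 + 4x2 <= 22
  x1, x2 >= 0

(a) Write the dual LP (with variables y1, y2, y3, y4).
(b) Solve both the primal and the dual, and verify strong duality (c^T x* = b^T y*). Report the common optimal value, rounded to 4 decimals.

The standard primal-dual pair for 'max c^T x s.t. A x <= b, x >= 0' is:
  Dual:  min b^T y  s.t.  A^T y >= c,  y >= 0.

So the dual LP is:
  minimize  5y1 + 5y2 + 35y3 + 22y4
  subject to:
    y1 + 4y3 + y4 >= 4
    y2 + 4y3 + 4y4 >= 5
    y1, y2, y3, y4 >= 0

Solving the primal: x* = (4.3333, 4.4167).
  primal value c^T x* = 39.4167.
Solving the dual: y* = (0, 0, 0.9167, 0.3333).
  dual value b^T y* = 39.4167.
Strong duality: c^T x* = b^T y*. Confirmed.

39.4167


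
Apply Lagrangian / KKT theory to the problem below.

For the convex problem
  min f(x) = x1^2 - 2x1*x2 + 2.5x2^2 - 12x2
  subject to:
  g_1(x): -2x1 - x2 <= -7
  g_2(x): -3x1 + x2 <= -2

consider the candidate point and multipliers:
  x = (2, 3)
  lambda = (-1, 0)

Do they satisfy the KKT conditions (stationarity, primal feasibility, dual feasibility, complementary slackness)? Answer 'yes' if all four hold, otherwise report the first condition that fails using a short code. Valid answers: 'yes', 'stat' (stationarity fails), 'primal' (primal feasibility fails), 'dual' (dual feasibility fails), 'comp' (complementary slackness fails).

Gradient of f: grad f(x) = Q x + c = (-2, -1)
Constraint values g_i(x) = a_i^T x - b_i:
  g_1((2, 3)) = 0
  g_2((2, 3)) = -1
Stationarity residual: grad f(x) + sum_i lambda_i a_i = (0, 0)
  -> stationarity OK
Primal feasibility (all g_i <= 0): OK
Dual feasibility (all lambda_i >= 0): FAILS
Complementary slackness (lambda_i * g_i(x) = 0 for all i): OK

Verdict: the first failing condition is dual_feasibility -> dual.

dual


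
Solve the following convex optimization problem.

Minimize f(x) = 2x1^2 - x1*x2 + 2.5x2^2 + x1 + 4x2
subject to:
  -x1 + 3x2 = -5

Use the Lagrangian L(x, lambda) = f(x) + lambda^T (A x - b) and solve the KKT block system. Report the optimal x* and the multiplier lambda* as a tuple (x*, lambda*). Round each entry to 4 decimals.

Form the Lagrangian:
  L(x, lambda) = (1/2) x^T Q x + c^T x + lambda^T (A x - b)
Stationarity (grad_x L = 0): Q x + c + A^T lambda = 0.
Primal feasibility: A x = b.

This gives the KKT block system:
  [ Q   A^T ] [ x     ]   [-c ]
  [ A    0  ] [ lambda ] = [ b ]

Solving the linear system:
  x*      = (-0.3143, -1.7714)
  lambda* = (1.5143)
  f(x*)   = 0.0857

x* = (-0.3143, -1.7714), lambda* = (1.5143)


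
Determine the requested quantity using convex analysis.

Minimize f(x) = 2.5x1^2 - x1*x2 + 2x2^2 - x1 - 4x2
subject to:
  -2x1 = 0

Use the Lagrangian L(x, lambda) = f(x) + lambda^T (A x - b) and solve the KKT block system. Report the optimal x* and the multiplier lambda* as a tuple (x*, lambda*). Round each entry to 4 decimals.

Form the Lagrangian:
  L(x, lambda) = (1/2) x^T Q x + c^T x + lambda^T (A x - b)
Stationarity (grad_x L = 0): Q x + c + A^T lambda = 0.
Primal feasibility: A x = b.

This gives the KKT block system:
  [ Q   A^T ] [ x     ]   [-c ]
  [ A    0  ] [ lambda ] = [ b ]

Solving the linear system:
  x*      = (0, 1)
  lambda* = (-1)
  f(x*)   = -2

x* = (0, 1), lambda* = (-1)


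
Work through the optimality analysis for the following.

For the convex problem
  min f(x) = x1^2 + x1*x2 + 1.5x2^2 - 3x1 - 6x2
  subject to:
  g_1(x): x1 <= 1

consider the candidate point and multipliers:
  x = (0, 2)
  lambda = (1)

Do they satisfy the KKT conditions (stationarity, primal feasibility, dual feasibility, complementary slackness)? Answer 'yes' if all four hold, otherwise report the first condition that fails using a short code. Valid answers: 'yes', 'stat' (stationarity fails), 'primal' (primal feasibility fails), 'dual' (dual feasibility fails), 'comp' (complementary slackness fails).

Gradient of f: grad f(x) = Q x + c = (-1, 0)
Constraint values g_i(x) = a_i^T x - b_i:
  g_1((0, 2)) = -1
Stationarity residual: grad f(x) + sum_i lambda_i a_i = (0, 0)
  -> stationarity OK
Primal feasibility (all g_i <= 0): OK
Dual feasibility (all lambda_i >= 0): OK
Complementary slackness (lambda_i * g_i(x) = 0 for all i): FAILS

Verdict: the first failing condition is complementary_slackness -> comp.

comp


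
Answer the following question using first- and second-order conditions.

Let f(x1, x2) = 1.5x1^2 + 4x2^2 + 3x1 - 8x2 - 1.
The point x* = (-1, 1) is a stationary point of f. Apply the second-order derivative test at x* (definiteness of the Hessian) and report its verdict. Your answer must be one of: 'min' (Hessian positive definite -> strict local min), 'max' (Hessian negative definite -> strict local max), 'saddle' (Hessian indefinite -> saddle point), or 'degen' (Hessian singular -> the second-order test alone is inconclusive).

Compute the Hessian H = grad^2 f:
  H = [[3, 0], [0, 8]]
Verify stationarity: grad f(x*) = H x* + g = (0, 0).
Eigenvalues of H: 3, 8.
Both eigenvalues > 0, so H is positive definite -> x* is a strict local min.

min


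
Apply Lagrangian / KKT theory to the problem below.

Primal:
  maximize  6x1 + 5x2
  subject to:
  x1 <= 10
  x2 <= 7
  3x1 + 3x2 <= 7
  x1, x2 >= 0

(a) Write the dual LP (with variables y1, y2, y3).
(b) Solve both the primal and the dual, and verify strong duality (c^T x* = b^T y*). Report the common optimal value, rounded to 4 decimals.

The standard primal-dual pair for 'max c^T x s.t. A x <= b, x >= 0' is:
  Dual:  min b^T y  s.t.  A^T y >= c,  y >= 0.

So the dual LP is:
  minimize  10y1 + 7y2 + 7y3
  subject to:
    y1 + 3y3 >= 6
    y2 + 3y3 >= 5
    y1, y2, y3 >= 0

Solving the primal: x* = (2.3333, 0).
  primal value c^T x* = 14.
Solving the dual: y* = (0, 0, 2).
  dual value b^T y* = 14.
Strong duality: c^T x* = b^T y*. Confirmed.

14


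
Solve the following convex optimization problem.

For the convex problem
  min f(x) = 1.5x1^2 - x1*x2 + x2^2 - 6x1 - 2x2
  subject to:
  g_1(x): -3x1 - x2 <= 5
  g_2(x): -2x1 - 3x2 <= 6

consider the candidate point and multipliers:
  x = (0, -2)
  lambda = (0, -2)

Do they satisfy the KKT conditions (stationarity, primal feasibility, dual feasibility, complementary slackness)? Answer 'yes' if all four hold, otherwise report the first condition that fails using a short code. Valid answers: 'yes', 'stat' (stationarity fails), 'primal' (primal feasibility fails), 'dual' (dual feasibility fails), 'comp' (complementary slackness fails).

Gradient of f: grad f(x) = Q x + c = (-4, -6)
Constraint values g_i(x) = a_i^T x - b_i:
  g_1((0, -2)) = -3
  g_2((0, -2)) = 0
Stationarity residual: grad f(x) + sum_i lambda_i a_i = (0, 0)
  -> stationarity OK
Primal feasibility (all g_i <= 0): OK
Dual feasibility (all lambda_i >= 0): FAILS
Complementary slackness (lambda_i * g_i(x) = 0 for all i): OK

Verdict: the first failing condition is dual_feasibility -> dual.

dual


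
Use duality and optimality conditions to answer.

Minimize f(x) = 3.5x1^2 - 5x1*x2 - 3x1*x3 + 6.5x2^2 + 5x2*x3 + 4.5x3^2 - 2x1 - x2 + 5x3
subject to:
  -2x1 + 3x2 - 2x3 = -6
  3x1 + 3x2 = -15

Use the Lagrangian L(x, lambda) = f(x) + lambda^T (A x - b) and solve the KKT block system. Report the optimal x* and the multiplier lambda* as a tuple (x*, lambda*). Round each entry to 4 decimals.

Form the Lagrangian:
  L(x, lambda) = (1/2) x^T Q x + c^T x + lambda^T (A x - b)
Stationarity (grad_x L = 0): Q x + c + A^T lambda = 0.
Primal feasibility: A x = b.

This gives the KKT block system:
  [ Q   A^T ] [ x     ]   [-c ]
  [ A    0  ] [ lambda ] = [ b ]

Solving the linear system:
  x*      = (-2.1881, -2.8119, 0.9703)
  lambda* = (3.1188, 4.1353)
  f(x*)   = 46.3911

x* = (-2.1881, -2.8119, 0.9703), lambda* = (3.1188, 4.1353)


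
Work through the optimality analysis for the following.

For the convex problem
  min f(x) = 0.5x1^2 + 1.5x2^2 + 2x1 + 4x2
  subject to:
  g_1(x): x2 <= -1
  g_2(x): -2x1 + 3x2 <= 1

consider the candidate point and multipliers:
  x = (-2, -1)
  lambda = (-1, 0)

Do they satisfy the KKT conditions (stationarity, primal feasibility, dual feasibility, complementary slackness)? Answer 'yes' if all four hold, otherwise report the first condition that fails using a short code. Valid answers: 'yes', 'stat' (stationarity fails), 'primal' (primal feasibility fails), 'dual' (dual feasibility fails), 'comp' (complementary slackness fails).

Gradient of f: grad f(x) = Q x + c = (0, 1)
Constraint values g_i(x) = a_i^T x - b_i:
  g_1((-2, -1)) = 0
  g_2((-2, -1)) = 0
Stationarity residual: grad f(x) + sum_i lambda_i a_i = (0, 0)
  -> stationarity OK
Primal feasibility (all g_i <= 0): OK
Dual feasibility (all lambda_i >= 0): FAILS
Complementary slackness (lambda_i * g_i(x) = 0 for all i): OK

Verdict: the first failing condition is dual_feasibility -> dual.

dual


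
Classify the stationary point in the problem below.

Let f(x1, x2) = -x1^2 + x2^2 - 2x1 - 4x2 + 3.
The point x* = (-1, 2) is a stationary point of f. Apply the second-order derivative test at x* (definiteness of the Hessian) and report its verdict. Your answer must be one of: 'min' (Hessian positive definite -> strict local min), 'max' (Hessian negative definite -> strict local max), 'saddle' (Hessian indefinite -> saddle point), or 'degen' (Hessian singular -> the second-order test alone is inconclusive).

Compute the Hessian H = grad^2 f:
  H = [[-2, 0], [0, 2]]
Verify stationarity: grad f(x*) = H x* + g = (0, 0).
Eigenvalues of H: -2, 2.
Eigenvalues have mixed signs, so H is indefinite -> x* is a saddle point.

saddle


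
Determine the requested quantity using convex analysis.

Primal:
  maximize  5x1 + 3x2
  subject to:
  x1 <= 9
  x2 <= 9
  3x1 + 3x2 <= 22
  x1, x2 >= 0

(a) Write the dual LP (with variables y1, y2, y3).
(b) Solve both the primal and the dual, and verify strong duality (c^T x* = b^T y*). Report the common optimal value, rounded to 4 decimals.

The standard primal-dual pair for 'max c^T x s.t. A x <= b, x >= 0' is:
  Dual:  min b^T y  s.t.  A^T y >= c,  y >= 0.

So the dual LP is:
  minimize  9y1 + 9y2 + 22y3
  subject to:
    y1 + 3y3 >= 5
    y2 + 3y3 >= 3
    y1, y2, y3 >= 0

Solving the primal: x* = (7.3333, 0).
  primal value c^T x* = 36.6667.
Solving the dual: y* = (0, 0, 1.6667).
  dual value b^T y* = 36.6667.
Strong duality: c^T x* = b^T y*. Confirmed.

36.6667


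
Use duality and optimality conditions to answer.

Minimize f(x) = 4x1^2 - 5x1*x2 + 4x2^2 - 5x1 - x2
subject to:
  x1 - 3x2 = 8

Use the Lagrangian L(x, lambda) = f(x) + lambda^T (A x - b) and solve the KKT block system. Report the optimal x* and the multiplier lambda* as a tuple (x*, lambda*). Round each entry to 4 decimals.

Form the Lagrangian:
  L(x, lambda) = (1/2) x^T Q x + c^T x + lambda^T (A x - b)
Stationarity (grad_x L = 0): Q x + c + A^T lambda = 0.
Primal feasibility: A x = b.

This gives the KKT block system:
  [ Q   A^T ] [ x     ]   [-c ]
  [ A    0  ] [ lambda ] = [ b ]

Solving the linear system:
  x*      = (-0.16, -2.72)
  lambda* = (-7.32)
  f(x*)   = 31.04

x* = (-0.16, -2.72), lambda* = (-7.32)


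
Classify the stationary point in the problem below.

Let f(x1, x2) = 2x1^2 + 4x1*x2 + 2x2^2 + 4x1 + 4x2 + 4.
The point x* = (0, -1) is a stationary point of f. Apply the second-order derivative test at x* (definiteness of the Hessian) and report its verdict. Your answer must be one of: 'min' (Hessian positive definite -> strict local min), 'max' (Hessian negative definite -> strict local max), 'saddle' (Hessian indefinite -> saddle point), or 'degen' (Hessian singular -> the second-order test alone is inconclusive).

Compute the Hessian H = grad^2 f:
  H = [[4, 4], [4, 4]]
Verify stationarity: grad f(x*) = H x* + g = (0, 0).
Eigenvalues of H: 0, 8.
H has a zero eigenvalue (singular; positive semidefinite but not definite), so H is neither positive definite, negative definite, nor indefinite. The second-order test alone is inconclusive -> degen.
(Indeed, f is constant along the null direction of H through x*, so x* is not a strict local extremum.)

degen


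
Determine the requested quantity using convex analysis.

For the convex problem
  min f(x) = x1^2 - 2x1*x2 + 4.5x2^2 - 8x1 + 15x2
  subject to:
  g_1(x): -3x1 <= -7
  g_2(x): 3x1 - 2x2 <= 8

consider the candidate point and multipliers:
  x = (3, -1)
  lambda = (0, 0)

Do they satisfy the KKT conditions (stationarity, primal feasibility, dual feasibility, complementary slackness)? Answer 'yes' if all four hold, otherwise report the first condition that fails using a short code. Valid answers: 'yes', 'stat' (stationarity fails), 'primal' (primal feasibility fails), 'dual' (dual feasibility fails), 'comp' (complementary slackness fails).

Gradient of f: grad f(x) = Q x + c = (0, 0)
Constraint values g_i(x) = a_i^T x - b_i:
  g_1((3, -1)) = -2
  g_2((3, -1)) = 3
Stationarity residual: grad f(x) + sum_i lambda_i a_i = (0, 0)
  -> stationarity OK
Primal feasibility (all g_i <= 0): FAILS
Dual feasibility (all lambda_i >= 0): OK
Complementary slackness (lambda_i * g_i(x) = 0 for all i): OK

Verdict: the first failing condition is primal_feasibility -> primal.

primal


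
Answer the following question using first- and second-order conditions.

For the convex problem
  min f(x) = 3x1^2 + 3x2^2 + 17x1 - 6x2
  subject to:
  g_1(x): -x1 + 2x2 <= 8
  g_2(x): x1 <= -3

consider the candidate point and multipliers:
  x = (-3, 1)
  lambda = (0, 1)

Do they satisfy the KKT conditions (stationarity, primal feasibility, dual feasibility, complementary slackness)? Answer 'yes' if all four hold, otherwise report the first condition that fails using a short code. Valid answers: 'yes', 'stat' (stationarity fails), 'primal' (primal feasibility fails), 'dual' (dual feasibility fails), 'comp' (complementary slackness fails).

Gradient of f: grad f(x) = Q x + c = (-1, 0)
Constraint values g_i(x) = a_i^T x - b_i:
  g_1((-3, 1)) = -3
  g_2((-3, 1)) = 0
Stationarity residual: grad f(x) + sum_i lambda_i a_i = (0, 0)
  -> stationarity OK
Primal feasibility (all g_i <= 0): OK
Dual feasibility (all lambda_i >= 0): OK
Complementary slackness (lambda_i * g_i(x) = 0 for all i): OK

Verdict: yes, KKT holds.

yes


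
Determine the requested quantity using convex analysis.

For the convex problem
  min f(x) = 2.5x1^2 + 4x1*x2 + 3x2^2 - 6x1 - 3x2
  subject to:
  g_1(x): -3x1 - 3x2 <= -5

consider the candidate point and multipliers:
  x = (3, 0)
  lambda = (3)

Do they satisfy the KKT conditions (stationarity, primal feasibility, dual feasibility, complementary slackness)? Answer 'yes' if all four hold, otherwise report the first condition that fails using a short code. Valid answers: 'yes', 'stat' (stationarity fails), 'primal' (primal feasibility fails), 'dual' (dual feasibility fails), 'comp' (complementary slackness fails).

Gradient of f: grad f(x) = Q x + c = (9, 9)
Constraint values g_i(x) = a_i^T x - b_i:
  g_1((3, 0)) = -4
Stationarity residual: grad f(x) + sum_i lambda_i a_i = (0, 0)
  -> stationarity OK
Primal feasibility (all g_i <= 0): OK
Dual feasibility (all lambda_i >= 0): OK
Complementary slackness (lambda_i * g_i(x) = 0 for all i): FAILS

Verdict: the first failing condition is complementary_slackness -> comp.

comp


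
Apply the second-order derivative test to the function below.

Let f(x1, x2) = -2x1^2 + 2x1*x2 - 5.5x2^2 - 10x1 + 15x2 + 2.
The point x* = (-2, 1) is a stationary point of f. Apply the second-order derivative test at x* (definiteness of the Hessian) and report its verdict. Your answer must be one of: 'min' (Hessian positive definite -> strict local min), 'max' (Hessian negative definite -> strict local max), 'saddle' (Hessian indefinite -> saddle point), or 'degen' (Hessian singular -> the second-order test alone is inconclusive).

Compute the Hessian H = grad^2 f:
  H = [[-4, 2], [2, -11]]
Verify stationarity: grad f(x*) = H x* + g = (0, 0).
Eigenvalues of H: -11.5311, -3.4689.
Both eigenvalues < 0, so H is negative definite -> x* is a strict local max.

max


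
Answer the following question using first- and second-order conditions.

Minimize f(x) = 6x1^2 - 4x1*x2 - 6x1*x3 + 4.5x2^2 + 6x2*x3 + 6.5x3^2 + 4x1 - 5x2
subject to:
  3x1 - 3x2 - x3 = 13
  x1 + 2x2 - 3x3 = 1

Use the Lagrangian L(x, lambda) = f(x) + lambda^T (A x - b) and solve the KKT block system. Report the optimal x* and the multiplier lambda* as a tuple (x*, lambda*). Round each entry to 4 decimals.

Form the Lagrangian:
  L(x, lambda) = (1/2) x^T Q x + c^T x + lambda^T (A x - b)
Stationarity (grad_x L = 0): Q x + c + A^T lambda = 0.
Primal feasibility: A x = b.

This gives the KKT block system:
  [ Q   A^T ] [ x     ]   [-c ]
  [ A    0  ] [ lambda ] = [ b ]

Solving the linear system:
  x*      = (2.8948, -1.3492, -0.2679)
  lambda* = (-13.5348, -5.1374)
  f(x*)   = 99.7077

x* = (2.8948, -1.3492, -0.2679), lambda* = (-13.5348, -5.1374)


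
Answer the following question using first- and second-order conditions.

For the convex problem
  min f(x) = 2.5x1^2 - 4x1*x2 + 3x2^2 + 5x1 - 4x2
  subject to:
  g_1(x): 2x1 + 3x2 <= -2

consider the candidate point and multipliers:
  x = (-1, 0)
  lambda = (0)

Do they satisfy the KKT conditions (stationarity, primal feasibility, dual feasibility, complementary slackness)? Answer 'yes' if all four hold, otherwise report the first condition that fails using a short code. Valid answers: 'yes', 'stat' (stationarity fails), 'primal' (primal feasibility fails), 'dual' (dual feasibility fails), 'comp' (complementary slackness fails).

Gradient of f: grad f(x) = Q x + c = (0, 0)
Constraint values g_i(x) = a_i^T x - b_i:
  g_1((-1, 0)) = 0
Stationarity residual: grad f(x) + sum_i lambda_i a_i = (0, 0)
  -> stationarity OK
Primal feasibility (all g_i <= 0): OK
Dual feasibility (all lambda_i >= 0): OK
Complementary slackness (lambda_i * g_i(x) = 0 for all i): OK

Verdict: yes, KKT holds.

yes


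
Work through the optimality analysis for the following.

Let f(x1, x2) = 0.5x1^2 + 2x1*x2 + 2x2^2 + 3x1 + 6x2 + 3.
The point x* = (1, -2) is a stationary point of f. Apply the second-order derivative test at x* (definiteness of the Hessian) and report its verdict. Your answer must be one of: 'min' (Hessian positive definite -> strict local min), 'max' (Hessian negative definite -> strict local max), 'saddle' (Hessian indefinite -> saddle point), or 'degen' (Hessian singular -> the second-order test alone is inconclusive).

Compute the Hessian H = grad^2 f:
  H = [[1, 2], [2, 4]]
Verify stationarity: grad f(x*) = H x* + g = (0, 0).
Eigenvalues of H: 0, 5.
H has a zero eigenvalue (singular; positive semidefinite but not definite), so H is neither positive definite, negative definite, nor indefinite. The second-order test alone is inconclusive -> degen.
(Indeed, f is constant along the null direction of H through x*, so x* is not a strict local extremum.)

degen


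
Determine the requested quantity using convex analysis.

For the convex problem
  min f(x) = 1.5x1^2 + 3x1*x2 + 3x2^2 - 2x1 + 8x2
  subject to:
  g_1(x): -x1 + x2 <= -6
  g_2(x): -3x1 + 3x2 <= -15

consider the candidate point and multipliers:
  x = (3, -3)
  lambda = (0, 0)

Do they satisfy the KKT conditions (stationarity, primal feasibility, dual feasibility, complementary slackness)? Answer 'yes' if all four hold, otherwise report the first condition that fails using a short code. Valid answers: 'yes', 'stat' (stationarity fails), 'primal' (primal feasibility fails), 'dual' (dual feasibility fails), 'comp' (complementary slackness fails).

Gradient of f: grad f(x) = Q x + c = (-2, -1)
Constraint values g_i(x) = a_i^T x - b_i:
  g_1((3, -3)) = 0
  g_2((3, -3)) = -3
Stationarity residual: grad f(x) + sum_i lambda_i a_i = (-2, -1)
  -> stationarity FAILS
Primal feasibility (all g_i <= 0): OK
Dual feasibility (all lambda_i >= 0): OK
Complementary slackness (lambda_i * g_i(x) = 0 for all i): OK

Verdict: the first failing condition is stationarity -> stat.

stat


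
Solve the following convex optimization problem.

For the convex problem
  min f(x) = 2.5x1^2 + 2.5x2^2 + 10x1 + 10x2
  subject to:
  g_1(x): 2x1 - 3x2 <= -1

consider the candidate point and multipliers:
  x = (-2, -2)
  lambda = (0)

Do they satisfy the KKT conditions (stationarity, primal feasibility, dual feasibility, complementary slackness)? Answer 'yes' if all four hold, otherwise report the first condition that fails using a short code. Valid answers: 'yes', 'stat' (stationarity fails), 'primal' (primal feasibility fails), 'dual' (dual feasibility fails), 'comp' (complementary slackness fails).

Gradient of f: grad f(x) = Q x + c = (0, 0)
Constraint values g_i(x) = a_i^T x - b_i:
  g_1((-2, -2)) = 3
Stationarity residual: grad f(x) + sum_i lambda_i a_i = (0, 0)
  -> stationarity OK
Primal feasibility (all g_i <= 0): FAILS
Dual feasibility (all lambda_i >= 0): OK
Complementary slackness (lambda_i * g_i(x) = 0 for all i): OK

Verdict: the first failing condition is primal_feasibility -> primal.

primal


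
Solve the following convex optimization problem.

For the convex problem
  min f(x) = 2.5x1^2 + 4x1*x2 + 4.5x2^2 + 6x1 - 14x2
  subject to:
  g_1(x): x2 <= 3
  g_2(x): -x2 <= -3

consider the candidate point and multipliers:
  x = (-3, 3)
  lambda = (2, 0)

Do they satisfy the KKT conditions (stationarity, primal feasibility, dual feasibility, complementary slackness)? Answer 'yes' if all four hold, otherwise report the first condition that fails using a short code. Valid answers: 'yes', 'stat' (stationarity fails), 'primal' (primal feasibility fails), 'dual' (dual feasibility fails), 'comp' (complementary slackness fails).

Gradient of f: grad f(x) = Q x + c = (3, 1)
Constraint values g_i(x) = a_i^T x - b_i:
  g_1((-3, 3)) = 0
  g_2((-3, 3)) = 0
Stationarity residual: grad f(x) + sum_i lambda_i a_i = (3, 3)
  -> stationarity FAILS
Primal feasibility (all g_i <= 0): OK
Dual feasibility (all lambda_i >= 0): OK
Complementary slackness (lambda_i * g_i(x) = 0 for all i): OK

Verdict: the first failing condition is stationarity -> stat.

stat


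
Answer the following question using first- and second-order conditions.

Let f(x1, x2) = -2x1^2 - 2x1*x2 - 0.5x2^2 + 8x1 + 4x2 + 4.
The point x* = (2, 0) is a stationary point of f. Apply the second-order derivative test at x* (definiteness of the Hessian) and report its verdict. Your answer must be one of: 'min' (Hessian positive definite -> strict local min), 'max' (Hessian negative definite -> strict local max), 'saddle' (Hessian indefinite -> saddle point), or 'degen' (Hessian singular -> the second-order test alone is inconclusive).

Compute the Hessian H = grad^2 f:
  H = [[-4, -2], [-2, -1]]
Verify stationarity: grad f(x*) = H x* + g = (0, 0).
Eigenvalues of H: -5, 0.
H has a zero eigenvalue (singular; negative semidefinite but not definite), so H is neither positive definite, negative definite, nor indefinite. The second-order test alone is inconclusive -> degen.
(Indeed, f is constant along the null direction of H through x*, so x* is not a strict local extremum.)

degen


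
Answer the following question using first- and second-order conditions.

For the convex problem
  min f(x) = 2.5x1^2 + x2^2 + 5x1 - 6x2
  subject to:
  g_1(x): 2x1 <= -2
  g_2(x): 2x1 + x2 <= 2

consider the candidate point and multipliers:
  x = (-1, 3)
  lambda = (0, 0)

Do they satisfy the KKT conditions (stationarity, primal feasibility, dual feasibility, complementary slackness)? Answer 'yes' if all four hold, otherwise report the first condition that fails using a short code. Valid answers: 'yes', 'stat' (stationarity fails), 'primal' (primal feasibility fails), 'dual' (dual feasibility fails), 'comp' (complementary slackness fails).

Gradient of f: grad f(x) = Q x + c = (0, 0)
Constraint values g_i(x) = a_i^T x - b_i:
  g_1((-1, 3)) = 0
  g_2((-1, 3)) = -1
Stationarity residual: grad f(x) + sum_i lambda_i a_i = (0, 0)
  -> stationarity OK
Primal feasibility (all g_i <= 0): OK
Dual feasibility (all lambda_i >= 0): OK
Complementary slackness (lambda_i * g_i(x) = 0 for all i): OK

Verdict: yes, KKT holds.

yes


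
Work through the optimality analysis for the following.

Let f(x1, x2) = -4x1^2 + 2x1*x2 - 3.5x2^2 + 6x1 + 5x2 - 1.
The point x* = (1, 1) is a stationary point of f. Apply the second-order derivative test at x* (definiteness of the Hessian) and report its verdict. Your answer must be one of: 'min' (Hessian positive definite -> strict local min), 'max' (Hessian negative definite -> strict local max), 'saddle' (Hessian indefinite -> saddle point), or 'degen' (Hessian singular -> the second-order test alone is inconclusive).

Compute the Hessian H = grad^2 f:
  H = [[-8, 2], [2, -7]]
Verify stationarity: grad f(x*) = H x* + g = (0, 0).
Eigenvalues of H: -9.5616, -5.4384.
Both eigenvalues < 0, so H is negative definite -> x* is a strict local max.

max


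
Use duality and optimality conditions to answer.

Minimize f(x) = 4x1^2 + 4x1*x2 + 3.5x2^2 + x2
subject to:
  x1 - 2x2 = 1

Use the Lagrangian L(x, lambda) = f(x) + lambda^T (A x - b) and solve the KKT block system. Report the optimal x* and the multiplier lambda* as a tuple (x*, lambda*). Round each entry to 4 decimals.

Form the Lagrangian:
  L(x, lambda) = (1/2) x^T Q x + c^T x + lambda^T (A x - b)
Stationarity (grad_x L = 0): Q x + c + A^T lambda = 0.
Primal feasibility: A x = b.

This gives the KKT block system:
  [ Q   A^T ] [ x     ]   [-c ]
  [ A    0  ] [ lambda ] = [ b ]

Solving the linear system:
  x*      = (0.2364, -0.3818)
  lambda* = (-0.3636)
  f(x*)   = -0.0091

x* = (0.2364, -0.3818), lambda* = (-0.3636)


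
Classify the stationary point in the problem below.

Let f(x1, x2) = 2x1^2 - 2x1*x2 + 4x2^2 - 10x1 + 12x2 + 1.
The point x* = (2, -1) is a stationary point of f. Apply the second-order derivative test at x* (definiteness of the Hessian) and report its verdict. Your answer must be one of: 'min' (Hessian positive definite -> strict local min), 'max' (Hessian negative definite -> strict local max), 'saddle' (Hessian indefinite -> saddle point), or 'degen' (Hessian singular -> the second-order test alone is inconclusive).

Compute the Hessian H = grad^2 f:
  H = [[4, -2], [-2, 8]]
Verify stationarity: grad f(x*) = H x* + g = (0, 0).
Eigenvalues of H: 3.1716, 8.8284.
Both eigenvalues > 0, so H is positive definite -> x* is a strict local min.

min


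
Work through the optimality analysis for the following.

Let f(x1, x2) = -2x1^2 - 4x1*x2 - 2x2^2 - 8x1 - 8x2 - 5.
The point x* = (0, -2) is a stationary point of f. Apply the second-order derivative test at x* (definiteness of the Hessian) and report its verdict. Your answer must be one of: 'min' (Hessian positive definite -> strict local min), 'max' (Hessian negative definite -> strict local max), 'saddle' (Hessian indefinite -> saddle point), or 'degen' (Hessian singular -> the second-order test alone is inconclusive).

Compute the Hessian H = grad^2 f:
  H = [[-4, -4], [-4, -4]]
Verify stationarity: grad f(x*) = H x* + g = (0, 0).
Eigenvalues of H: -8, 0.
H has a zero eigenvalue (singular; negative semidefinite but not definite), so H is neither positive definite, negative definite, nor indefinite. The second-order test alone is inconclusive -> degen.
(Indeed, f is constant along the null direction of H through x*, so x* is not a strict local extremum.)

degen


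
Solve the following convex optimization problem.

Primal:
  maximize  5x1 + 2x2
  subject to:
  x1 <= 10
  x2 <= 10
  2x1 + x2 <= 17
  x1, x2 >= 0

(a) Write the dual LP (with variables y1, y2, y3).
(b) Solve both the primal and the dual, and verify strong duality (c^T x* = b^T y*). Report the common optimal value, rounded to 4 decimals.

The standard primal-dual pair for 'max c^T x s.t. A x <= b, x >= 0' is:
  Dual:  min b^T y  s.t.  A^T y >= c,  y >= 0.

So the dual LP is:
  minimize  10y1 + 10y2 + 17y3
  subject to:
    y1 + 2y3 >= 5
    y2 + y3 >= 2
    y1, y2, y3 >= 0

Solving the primal: x* = (8.5, 0).
  primal value c^T x* = 42.5.
Solving the dual: y* = (0, 0, 2.5).
  dual value b^T y* = 42.5.
Strong duality: c^T x* = b^T y*. Confirmed.

42.5


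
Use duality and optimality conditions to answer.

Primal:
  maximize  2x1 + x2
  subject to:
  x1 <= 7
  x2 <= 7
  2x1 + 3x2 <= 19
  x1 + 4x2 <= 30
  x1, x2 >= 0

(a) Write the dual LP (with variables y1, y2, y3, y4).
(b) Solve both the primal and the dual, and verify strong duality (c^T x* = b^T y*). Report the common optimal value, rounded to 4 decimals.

The standard primal-dual pair for 'max c^T x s.t. A x <= b, x >= 0' is:
  Dual:  min b^T y  s.t.  A^T y >= c,  y >= 0.

So the dual LP is:
  minimize  7y1 + 7y2 + 19y3 + 30y4
  subject to:
    y1 + 2y3 + y4 >= 2
    y2 + 3y3 + 4y4 >= 1
    y1, y2, y3, y4 >= 0

Solving the primal: x* = (7, 1.6667).
  primal value c^T x* = 15.6667.
Solving the dual: y* = (1.3333, 0, 0.3333, 0).
  dual value b^T y* = 15.6667.
Strong duality: c^T x* = b^T y*. Confirmed.

15.6667


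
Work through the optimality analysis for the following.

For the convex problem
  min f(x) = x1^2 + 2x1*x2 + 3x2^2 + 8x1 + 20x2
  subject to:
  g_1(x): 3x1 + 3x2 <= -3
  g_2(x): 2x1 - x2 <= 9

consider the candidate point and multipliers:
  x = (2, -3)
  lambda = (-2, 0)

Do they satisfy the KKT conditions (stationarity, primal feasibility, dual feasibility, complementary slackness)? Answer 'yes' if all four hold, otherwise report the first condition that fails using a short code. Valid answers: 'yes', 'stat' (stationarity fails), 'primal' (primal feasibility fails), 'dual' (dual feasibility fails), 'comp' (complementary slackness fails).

Gradient of f: grad f(x) = Q x + c = (6, 6)
Constraint values g_i(x) = a_i^T x - b_i:
  g_1((2, -3)) = 0
  g_2((2, -3)) = -2
Stationarity residual: grad f(x) + sum_i lambda_i a_i = (0, 0)
  -> stationarity OK
Primal feasibility (all g_i <= 0): OK
Dual feasibility (all lambda_i >= 0): FAILS
Complementary slackness (lambda_i * g_i(x) = 0 for all i): OK

Verdict: the first failing condition is dual_feasibility -> dual.

dual


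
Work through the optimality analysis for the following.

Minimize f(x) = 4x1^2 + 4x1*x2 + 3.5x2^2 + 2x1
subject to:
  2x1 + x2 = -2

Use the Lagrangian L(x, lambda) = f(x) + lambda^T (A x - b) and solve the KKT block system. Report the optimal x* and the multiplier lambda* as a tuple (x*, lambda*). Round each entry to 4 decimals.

Form the Lagrangian:
  L(x, lambda) = (1/2) x^T Q x + c^T x + lambda^T (A x - b)
Stationarity (grad_x L = 0): Q x + c + A^T lambda = 0.
Primal feasibility: A x = b.

This gives the KKT block system:
  [ Q   A^T ] [ x     ]   [-c ]
  [ A    0  ] [ lambda ] = [ b ]

Solving the linear system:
  x*      = (-1.1, 0.2)
  lambda* = (3)
  f(x*)   = 1.9

x* = (-1.1, 0.2), lambda* = (3)


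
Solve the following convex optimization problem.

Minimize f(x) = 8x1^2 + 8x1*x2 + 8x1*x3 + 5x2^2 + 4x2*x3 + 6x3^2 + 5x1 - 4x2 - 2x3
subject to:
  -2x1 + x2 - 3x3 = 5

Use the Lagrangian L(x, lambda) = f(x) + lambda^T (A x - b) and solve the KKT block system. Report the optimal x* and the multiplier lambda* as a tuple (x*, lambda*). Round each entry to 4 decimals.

Form the Lagrangian:
  L(x, lambda) = (1/2) x^T Q x + c^T x + lambda^T (A x - b)
Stationarity (grad_x L = 0): Q x + c + A^T lambda = 0.
Primal feasibility: A x = b.

This gives the KKT block system:
  [ Q   A^T ] [ x     ]   [-c ]
  [ A    0  ] [ lambda ] = [ b ]

Solving the linear system:
  x*      = (-1.5276, 1.8676, -0.0257)
  lambda* = (-2.3529)
  f(x*)   = -1.6461

x* = (-1.5276, 1.8676, -0.0257), lambda* = (-2.3529)


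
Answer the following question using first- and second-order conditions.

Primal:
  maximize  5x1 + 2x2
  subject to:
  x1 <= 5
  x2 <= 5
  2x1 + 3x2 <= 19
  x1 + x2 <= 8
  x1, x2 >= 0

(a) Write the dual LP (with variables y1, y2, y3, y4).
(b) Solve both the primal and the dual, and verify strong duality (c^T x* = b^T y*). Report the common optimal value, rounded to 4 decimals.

The standard primal-dual pair for 'max c^T x s.t. A x <= b, x >= 0' is:
  Dual:  min b^T y  s.t.  A^T y >= c,  y >= 0.

So the dual LP is:
  minimize  5y1 + 5y2 + 19y3 + 8y4
  subject to:
    y1 + 2y3 + y4 >= 5
    y2 + 3y3 + y4 >= 2
    y1, y2, y3, y4 >= 0

Solving the primal: x* = (5, 3).
  primal value c^T x* = 31.
Solving the dual: y* = (3.6667, 0, 0.6667, 0).
  dual value b^T y* = 31.
Strong duality: c^T x* = b^T y*. Confirmed.

31


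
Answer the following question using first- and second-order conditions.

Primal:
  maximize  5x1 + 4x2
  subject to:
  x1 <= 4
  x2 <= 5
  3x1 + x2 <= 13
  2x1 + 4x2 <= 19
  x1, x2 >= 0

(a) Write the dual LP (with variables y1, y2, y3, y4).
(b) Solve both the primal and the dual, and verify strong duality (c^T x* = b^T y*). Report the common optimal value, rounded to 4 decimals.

The standard primal-dual pair for 'max c^T x s.t. A x <= b, x >= 0' is:
  Dual:  min b^T y  s.t.  A^T y >= c,  y >= 0.

So the dual LP is:
  minimize  4y1 + 5y2 + 13y3 + 19y4
  subject to:
    y1 + 3y3 + 2y4 >= 5
    y2 + y3 + 4y4 >= 4
    y1, y2, y3, y4 >= 0

Solving the primal: x* = (3.3, 3.1).
  primal value c^T x* = 28.9.
Solving the dual: y* = (0, 0, 1.2, 0.7).
  dual value b^T y* = 28.9.
Strong duality: c^T x* = b^T y*. Confirmed.

28.9


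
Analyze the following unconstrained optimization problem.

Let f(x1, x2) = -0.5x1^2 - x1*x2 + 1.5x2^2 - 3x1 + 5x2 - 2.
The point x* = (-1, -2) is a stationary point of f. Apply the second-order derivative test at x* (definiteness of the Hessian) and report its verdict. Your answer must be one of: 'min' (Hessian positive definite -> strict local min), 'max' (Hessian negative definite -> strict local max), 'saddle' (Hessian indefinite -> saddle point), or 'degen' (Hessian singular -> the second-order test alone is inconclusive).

Compute the Hessian H = grad^2 f:
  H = [[-1, -1], [-1, 3]]
Verify stationarity: grad f(x*) = H x* + g = (0, 0).
Eigenvalues of H: -1.2361, 3.2361.
Eigenvalues have mixed signs, so H is indefinite -> x* is a saddle point.

saddle


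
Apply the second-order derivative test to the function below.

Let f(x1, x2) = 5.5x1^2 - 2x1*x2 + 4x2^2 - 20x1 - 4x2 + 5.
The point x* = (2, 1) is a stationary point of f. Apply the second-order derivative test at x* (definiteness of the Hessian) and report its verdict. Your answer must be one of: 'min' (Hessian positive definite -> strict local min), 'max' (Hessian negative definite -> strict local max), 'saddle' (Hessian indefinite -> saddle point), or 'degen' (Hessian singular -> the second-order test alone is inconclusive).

Compute the Hessian H = grad^2 f:
  H = [[11, -2], [-2, 8]]
Verify stationarity: grad f(x*) = H x* + g = (0, 0).
Eigenvalues of H: 7, 12.
Both eigenvalues > 0, so H is positive definite -> x* is a strict local min.

min


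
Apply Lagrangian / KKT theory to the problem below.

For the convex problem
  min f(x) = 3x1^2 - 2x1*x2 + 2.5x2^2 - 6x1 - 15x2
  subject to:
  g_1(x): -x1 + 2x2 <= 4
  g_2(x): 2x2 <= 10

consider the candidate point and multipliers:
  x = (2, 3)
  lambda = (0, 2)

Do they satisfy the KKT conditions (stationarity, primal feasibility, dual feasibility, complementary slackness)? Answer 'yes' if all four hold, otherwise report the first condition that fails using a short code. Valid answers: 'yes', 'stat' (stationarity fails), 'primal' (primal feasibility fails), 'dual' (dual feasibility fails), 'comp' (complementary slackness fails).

Gradient of f: grad f(x) = Q x + c = (0, -4)
Constraint values g_i(x) = a_i^T x - b_i:
  g_1((2, 3)) = 0
  g_2((2, 3)) = -4
Stationarity residual: grad f(x) + sum_i lambda_i a_i = (0, 0)
  -> stationarity OK
Primal feasibility (all g_i <= 0): OK
Dual feasibility (all lambda_i >= 0): OK
Complementary slackness (lambda_i * g_i(x) = 0 for all i): FAILS

Verdict: the first failing condition is complementary_slackness -> comp.

comp


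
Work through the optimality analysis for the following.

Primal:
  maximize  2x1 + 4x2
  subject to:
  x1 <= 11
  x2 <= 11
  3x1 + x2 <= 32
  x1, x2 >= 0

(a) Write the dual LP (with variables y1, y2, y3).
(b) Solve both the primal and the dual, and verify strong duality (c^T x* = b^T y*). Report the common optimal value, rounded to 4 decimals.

The standard primal-dual pair for 'max c^T x s.t. A x <= b, x >= 0' is:
  Dual:  min b^T y  s.t.  A^T y >= c,  y >= 0.

So the dual LP is:
  minimize  11y1 + 11y2 + 32y3
  subject to:
    y1 + 3y3 >= 2
    y2 + y3 >= 4
    y1, y2, y3 >= 0

Solving the primal: x* = (7, 11).
  primal value c^T x* = 58.
Solving the dual: y* = (0, 3.3333, 0.6667).
  dual value b^T y* = 58.
Strong duality: c^T x* = b^T y*. Confirmed.

58
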